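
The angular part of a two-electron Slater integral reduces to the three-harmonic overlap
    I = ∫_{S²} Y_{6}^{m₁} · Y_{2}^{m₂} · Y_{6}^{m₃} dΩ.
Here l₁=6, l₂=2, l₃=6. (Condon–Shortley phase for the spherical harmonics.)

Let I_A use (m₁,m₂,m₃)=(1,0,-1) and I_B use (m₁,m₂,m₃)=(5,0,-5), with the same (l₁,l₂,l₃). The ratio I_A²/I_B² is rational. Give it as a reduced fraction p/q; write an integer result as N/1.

169/121

Same 6,2,6: normalisation and zero-m 3j drop out of the ratio.
A: Δ: 2! 10! 2! / 15! → 1/90090; sum: t=0:+1/57600 t=1:−1/17280 t=2:+1/120960 = -13/403200; 3j²(6 2 6; 1 0 -1) = Δ·Π!·Σ² = 13/770  (sign +1)
B: Δ: 2! 10! 2! / 15! → 1/90090; sum: t=0:+1/1451520 t=1:−1/3628800 = 1/2419200; 3j²(6 2 6; 5 0 -5) = Δ·Π!·Σ² = 11/910  (sign -1)
I_A²/I_B² = (13/770)/(11/910) = 169/121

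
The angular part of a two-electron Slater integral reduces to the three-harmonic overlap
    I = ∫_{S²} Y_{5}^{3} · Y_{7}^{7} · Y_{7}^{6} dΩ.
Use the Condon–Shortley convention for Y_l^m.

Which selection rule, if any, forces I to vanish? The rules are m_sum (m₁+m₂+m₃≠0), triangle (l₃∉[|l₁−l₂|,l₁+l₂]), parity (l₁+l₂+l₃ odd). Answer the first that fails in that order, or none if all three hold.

azimuthal sum: 3 + 7 + 6 = 16  ✗
2 ≤ 7 ≤ 12 (triangle on l)
L = 5 + 7 + 7 = 19 (odd)

m_sum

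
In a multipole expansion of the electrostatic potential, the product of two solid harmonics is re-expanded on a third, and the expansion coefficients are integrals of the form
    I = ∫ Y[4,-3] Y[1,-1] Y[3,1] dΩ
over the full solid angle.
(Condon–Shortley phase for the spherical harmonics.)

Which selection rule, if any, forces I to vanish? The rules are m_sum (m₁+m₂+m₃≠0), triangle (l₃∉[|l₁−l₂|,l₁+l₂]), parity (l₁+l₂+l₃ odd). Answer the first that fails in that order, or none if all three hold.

Σmᵢ = -3  ✗
l₃∈[|l₁−l₂|,l₁+l₂]=[3,5], have l₃=3
Σlᵢ = 8 ⇒ even

m_sum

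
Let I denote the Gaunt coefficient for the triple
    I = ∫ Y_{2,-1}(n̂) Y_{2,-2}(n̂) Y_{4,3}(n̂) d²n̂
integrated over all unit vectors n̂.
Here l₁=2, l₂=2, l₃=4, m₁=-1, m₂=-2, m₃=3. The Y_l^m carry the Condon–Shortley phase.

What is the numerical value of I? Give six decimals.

m-sum 0 ✓  L=8 even ✓  0≤4≤4 ✓
Π(2lᵢ+1) = 5×5×9 = 225
triangle coeff Δ(2,2,4) = 1/630
Σ_t [0,0]: t=0:+1/16 = 1/16
(3j)²=2/35 [(2 2 4; 0 0 0)], sign=+1
Σ_t [0,0]: t=0:+1/144 = 1/144
(3j)²=1/18 [(2 2 4; -1 -2 3)], sign=-1
⇒ 4πI² = 5/7
I = (-1)√(5/7/(4π)) = -0.23841361

-0.238414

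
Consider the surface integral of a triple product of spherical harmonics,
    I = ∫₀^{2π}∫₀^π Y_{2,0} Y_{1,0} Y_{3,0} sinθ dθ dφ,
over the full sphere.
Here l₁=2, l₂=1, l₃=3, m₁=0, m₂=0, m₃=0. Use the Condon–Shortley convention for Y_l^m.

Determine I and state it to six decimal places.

0.247767

m-sum 0 ✓  L=6 even ✓  1≤3≤3 ✓
Π(2lᵢ+1) = 5×3×7 = 105
triangle coeff Δ(2,1,3) = 1/105
Σ_t [0,0]: t=0:+1/4 = 1/4
(3j)²=3/35 [(2 1 3; 0 0 0)], sign=-1
(m-triple is (0,0,0) — same symbol as above.)
⇒ 4πI² = 27/35
I = (+1)√(27/35/(4π)) = 0.24776670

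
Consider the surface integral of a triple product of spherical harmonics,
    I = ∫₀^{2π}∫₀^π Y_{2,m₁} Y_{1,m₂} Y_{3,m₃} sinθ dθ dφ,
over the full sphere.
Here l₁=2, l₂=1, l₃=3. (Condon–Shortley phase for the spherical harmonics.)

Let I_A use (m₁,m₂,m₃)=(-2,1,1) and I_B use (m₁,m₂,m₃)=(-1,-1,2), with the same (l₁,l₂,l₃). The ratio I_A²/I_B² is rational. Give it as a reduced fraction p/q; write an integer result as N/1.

Same 2,1,3: normalisation and zero-m 3j drop out of the ratio.
A: Δ: 0! 4! 2! / 7! → 1/105; sum: t=0:+1/48 = 1/48; 3j²(2 1 3; -2 1 1) = Δ·Π!·Σ² = 1/105  (sign +1)
B: Δ: 0! 4! 2! / 7! → 1/105; sum: t=0:+1/12 = 1/12; 3j²(2 1 3; -1 -1 2) = Δ·Π!·Σ² = 2/21  (sign -1)
I_A²/I_B² = (1/105)/(2/21) = 1/10

1/10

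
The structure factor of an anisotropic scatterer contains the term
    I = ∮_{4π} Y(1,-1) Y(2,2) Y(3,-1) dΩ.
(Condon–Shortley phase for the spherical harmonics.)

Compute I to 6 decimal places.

-0.082589

Rules hold: Σm=0, L=6 even, 1≤3≤3.
N = 3·5·7 = 105
Δ = 0!·2!·4!/7! = 1/105
Racah Σ t=0..0: t=0:+1/4 = 1/4
⇒ 3j(1 2 3; 0 0 0)² = 3/35, sgn -1
Racah Σ t=0..0: t=0:+1/48 = 1/48
⇒ 3j(1 2 3; -1 2 -1)² = 1/105, sgn +1
4πI² = N·(3j₀)²·(3jₘ)² = 3/35
I = -1·√(0.0857143/4π) = -0.08258890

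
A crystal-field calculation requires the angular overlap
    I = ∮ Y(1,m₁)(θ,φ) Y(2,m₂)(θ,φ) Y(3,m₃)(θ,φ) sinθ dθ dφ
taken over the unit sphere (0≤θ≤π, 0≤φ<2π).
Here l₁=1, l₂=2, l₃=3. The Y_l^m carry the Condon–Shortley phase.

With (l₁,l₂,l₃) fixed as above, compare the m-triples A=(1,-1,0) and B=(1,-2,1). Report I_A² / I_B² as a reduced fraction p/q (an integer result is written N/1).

3/1

l's match ⇒ only the (l;m) 3-j factors differ between A and B.
A: triangle coeff Δ(1,2,3) = 1/105; Σ_t [0,0]: t=0:+1/12 = 1/12; (3j)²=1/35 [(1 2 3; 1 -1 0)], sign=-1
B: triangle coeff Δ(1,2,3) = 1/105; Σ_t [0,0]: t=0:+1/48 = 1/48; (3j)²=1/105 [(1 2 3; 1 -2 1)], sign=+1
I_A²/I_B² = (1/35)/(1/105) = 3/1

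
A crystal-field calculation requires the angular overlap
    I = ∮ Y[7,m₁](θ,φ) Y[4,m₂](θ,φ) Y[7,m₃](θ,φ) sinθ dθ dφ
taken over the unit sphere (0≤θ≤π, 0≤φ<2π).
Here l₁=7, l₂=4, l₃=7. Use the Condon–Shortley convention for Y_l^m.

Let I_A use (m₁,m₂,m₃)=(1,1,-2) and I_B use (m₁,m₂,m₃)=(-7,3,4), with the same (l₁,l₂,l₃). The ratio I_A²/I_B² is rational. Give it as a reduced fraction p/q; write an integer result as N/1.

73926/77077

l's match ⇒ only the (l;m) 3-j factors differ between A and B.
A: triangle coeff Δ(7,4,7) = 1/58198140; Σ_t [1,4]: t=1:−1/2073600 t=2:+1/414720 t=3:−1/725760 t=4:+1/11612160 = 37/58060800; (3j)²=4107/646646 [(7 4 7; 1 1 -2)], sign=-1
B: triangle coeff Δ(7,4,7) = 1/58198140; Σ_t [4,4]: t=4:+1/522547200 = 1/522547200; (3j)²=77/11628 [(7 4 7; -7 3 4)], sign=-1
I_A²/I_B² = (4107/646646)/(77/11628) = 73926/77077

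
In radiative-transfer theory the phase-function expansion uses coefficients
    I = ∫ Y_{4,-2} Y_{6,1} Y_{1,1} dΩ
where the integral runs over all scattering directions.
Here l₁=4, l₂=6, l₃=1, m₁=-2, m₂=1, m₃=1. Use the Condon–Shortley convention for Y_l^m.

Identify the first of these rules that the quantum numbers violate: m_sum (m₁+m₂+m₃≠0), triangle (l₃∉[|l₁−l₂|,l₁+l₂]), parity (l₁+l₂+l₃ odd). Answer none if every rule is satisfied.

triangle

Σmᵢ = 0  ✓
l₃∈[|l₁−l₂|,l₁+l₂]=[2,10], have l₃=1  ✗
Σlᵢ = 11 ⇒ odd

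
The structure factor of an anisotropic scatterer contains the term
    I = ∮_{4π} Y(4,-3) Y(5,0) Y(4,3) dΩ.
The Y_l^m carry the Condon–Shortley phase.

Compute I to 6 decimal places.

Σlᵢ=13 odd — θ-integrand is odd under cosθ→−cosθ; I=0

0.000000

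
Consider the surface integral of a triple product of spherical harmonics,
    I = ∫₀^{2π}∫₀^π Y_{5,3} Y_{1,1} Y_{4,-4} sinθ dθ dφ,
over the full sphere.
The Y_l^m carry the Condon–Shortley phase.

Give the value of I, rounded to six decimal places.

-0.049106

m-sum 0 ✓  L=10 even ✓  4≤4≤6 ✓
Π(2lᵢ+1) = 11×3×9 = 297
triangle coeff Δ(5,1,4) = 1/495
Σ_t [1,1]: t=1:−1/576 = -1/576
(3j)²=5/99 [(5 1 4; 0 0 0)], sign=-1
Σ_t [2,2]: t=2:+1/80640 = 1/80640
(3j)²=1/495 [(5 1 4; 3 1 -4)], sign=+1
⇒ 4πI² = 1/33
I = (-1)√(1/33/(4π)) = -0.04910640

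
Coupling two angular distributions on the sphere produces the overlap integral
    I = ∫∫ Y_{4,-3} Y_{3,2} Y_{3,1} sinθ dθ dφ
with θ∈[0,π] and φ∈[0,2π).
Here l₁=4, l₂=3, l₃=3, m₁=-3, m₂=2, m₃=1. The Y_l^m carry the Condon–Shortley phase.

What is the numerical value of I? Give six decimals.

-0.095955

Rules hold: Σm=0, L=10 even, 1≤3≤7.
N = 9·7·7 = 441
Δ = 4!·4!·2!/11! = 1/34650
Racah Σ t=1..3: t=1:−1/72 t=2:+1/16 t=3:−1/72 = 5/144
⇒ 3j(4 3 3; 0 0 0)² = 2/77, sgn -1
Racah Σ t=3..4: t=3:−1/288 t=4:+1/144 = 1/288
⇒ 3j(4 3 3; -3 2 1)² = 1/99, sgn +1
4πI² = N·(3j₀)²·(3jₘ)² = 14/121
I = -1·√(0.115702/4π) = -0.09595473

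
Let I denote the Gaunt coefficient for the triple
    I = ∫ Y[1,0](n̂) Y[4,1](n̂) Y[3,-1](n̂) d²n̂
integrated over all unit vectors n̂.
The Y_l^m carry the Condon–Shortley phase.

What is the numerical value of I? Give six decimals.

m-sum 0 ✓  L=8 even ✓  3≤3≤5 ✓
Π(2lᵢ+1) = 3×9×7 = 189
triangle coeff Δ(1,4,3) = 1/252
Σ_t [1,1]: t=1:−1/36 = -1/36
(3j)²=4/63 [(1 4 3; 0 0 0)], sign=+1
Σ_t [1,1]: t=1:−1/48 = -1/48
(3j)²=5/84 [(1 4 3; 0 1 -1)], sign=-1
⇒ 4πI² = 5/7
I = (-1)√(5/7/(4π)) = -0.23841361

-0.238414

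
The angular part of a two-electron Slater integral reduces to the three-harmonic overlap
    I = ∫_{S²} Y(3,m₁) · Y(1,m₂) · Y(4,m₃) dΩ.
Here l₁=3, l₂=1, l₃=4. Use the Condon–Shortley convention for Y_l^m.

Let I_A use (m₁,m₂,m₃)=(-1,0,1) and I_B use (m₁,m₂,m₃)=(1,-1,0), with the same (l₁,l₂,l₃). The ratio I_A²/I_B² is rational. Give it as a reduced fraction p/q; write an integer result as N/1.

Same 3,1,4: normalisation and zero-m 3j drop out of the ratio.
A: Δ: 0! 6! 2! / 9! → 1/252; sum: t=0:+1/48 = 1/48; 3j²(3 1 4; -1 0 1) = Δ·Π!·Σ² = 5/84  (sign -1)
B: Δ: 0! 6! 2! / 9! → 1/252; sum: t=0:+1/96 = 1/96; 3j²(3 1 4; 1 -1 0) = Δ·Π!·Σ² = 1/42  (sign +1)
I_A²/I_B² = (5/84)/(1/42) = 5/2

5/2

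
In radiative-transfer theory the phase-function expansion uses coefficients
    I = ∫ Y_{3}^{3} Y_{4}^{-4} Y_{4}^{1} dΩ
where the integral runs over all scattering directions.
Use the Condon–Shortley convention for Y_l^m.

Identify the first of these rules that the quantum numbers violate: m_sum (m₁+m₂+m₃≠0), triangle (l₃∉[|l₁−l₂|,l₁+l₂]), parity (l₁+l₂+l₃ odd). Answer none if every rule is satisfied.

parity

Σmᵢ = 0  ✓
l₃∈[|l₁−l₂|,l₁+l₂]=[1,7], have l₃=4  ✓
Σlᵢ = 11 ⇒ odd  ✗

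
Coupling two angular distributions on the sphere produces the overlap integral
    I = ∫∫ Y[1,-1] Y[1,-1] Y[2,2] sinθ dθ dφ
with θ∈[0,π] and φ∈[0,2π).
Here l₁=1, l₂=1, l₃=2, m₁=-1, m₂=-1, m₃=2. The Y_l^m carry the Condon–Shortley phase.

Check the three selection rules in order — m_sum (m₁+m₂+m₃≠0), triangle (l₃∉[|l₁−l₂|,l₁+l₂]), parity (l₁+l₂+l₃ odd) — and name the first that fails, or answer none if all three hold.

none

azimuthal sum: -1 − 1 + 2 = 0  ✓
0 ≤ 2 ≤ 2 (triangle on l)  ✓
L = 1 + 1 + 2 = 4 (even)  ✓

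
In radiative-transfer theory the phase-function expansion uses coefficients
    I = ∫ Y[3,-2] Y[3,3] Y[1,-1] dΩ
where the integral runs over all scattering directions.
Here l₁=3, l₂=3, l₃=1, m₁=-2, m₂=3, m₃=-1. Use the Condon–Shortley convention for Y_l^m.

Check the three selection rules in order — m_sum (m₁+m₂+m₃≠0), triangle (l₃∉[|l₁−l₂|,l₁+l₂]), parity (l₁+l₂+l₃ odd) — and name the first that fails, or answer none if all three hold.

parity

m₁+m₂+m₃ = -2 + 3 − 1 = 0  ✓
triangle: |3−3|=0 ≤ l₃=1 ≤ 3+3=6  ✓
parity: l₁+l₂+l₃ = 7 is odd  ✗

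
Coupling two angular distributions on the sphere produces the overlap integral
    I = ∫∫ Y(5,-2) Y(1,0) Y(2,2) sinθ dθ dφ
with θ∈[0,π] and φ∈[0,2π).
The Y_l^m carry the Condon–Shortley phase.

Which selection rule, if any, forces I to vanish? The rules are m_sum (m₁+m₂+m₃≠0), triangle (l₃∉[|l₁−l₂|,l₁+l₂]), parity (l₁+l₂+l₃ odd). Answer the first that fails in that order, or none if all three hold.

triangle

Σmᵢ = 0  ✓
l₃∈[|l₁−l₂|,l₁+l₂]=[4,6], have l₃=2  ✗
Σlᵢ = 8 ⇒ even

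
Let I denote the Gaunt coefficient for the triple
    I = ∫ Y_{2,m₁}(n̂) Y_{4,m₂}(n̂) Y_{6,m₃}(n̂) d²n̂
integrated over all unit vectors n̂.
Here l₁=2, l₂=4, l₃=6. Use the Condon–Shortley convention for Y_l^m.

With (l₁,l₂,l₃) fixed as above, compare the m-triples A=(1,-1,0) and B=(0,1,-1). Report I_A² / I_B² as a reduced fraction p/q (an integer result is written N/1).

4/7

l's match ⇒ only the (l;m) 3-j factors differ between A and B.
A: triangle coeff Δ(2,4,6) = 1/6435; Σ_t [0,0]: t=0:+1/4320 = 1/4320; (3j)²=8/429 [(2 4 6; 1 -1 0)], sign=+1
B: triangle coeff Δ(2,4,6) = 1/6435; Σ_t [0,0]: t=0:+1/2880 = 1/2880; (3j)²=14/429 [(2 4 6; 0 1 -1)], sign=-1
I_A²/I_B² = (8/429)/(14/429) = 4/7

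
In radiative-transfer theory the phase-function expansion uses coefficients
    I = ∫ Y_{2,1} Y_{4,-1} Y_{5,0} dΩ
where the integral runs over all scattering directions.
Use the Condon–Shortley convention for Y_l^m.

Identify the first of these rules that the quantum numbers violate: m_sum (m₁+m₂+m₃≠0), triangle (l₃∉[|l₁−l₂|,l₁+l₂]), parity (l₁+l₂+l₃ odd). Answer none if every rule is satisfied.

m₁+m₂+m₃ = 1 − 1 + 0 = 0  ✓
triangle: |2−4|=2 ≤ l₃=5 ≤ 2+4=6  ✓
parity: l₁+l₂+l₃ = 11 is odd  ✗

parity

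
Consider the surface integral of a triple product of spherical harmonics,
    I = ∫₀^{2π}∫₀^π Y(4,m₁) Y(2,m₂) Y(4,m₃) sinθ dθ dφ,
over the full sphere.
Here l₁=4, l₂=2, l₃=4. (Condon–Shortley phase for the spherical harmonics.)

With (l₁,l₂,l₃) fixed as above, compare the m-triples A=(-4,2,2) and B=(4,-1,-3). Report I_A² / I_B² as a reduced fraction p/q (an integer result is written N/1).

2/7

l's match ⇒ only the (l;m) 3-j factors differ between A and B.
A: triangle coeff Δ(4,2,4) = 1/13860; Σ_t [2,2]: t=2:+1/2880 = 1/2880; (3j)²=2/165 [(4 2 4; -4 2 2)], sign=+1
B: triangle coeff Δ(4,2,4) = 1/13860; Σ_t [0,0]: t=0:+1/1440 = 1/1440; (3j)²=7/165 [(4 2 4; 4 -1 -3)], sign=-1
I_A²/I_B² = (2/165)/(7/165) = 2/7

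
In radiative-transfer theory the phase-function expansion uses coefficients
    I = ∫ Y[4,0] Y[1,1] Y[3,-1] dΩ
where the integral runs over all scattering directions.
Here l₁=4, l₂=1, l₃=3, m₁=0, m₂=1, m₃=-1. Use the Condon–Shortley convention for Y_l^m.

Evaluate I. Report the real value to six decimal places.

Rules hold: Σm=0, L=8 even, 3≤3≤5.
N = 9·3·7 = 189
Δ = 2!·6!·0!/9! = 1/252
Racah Σ t=1..1: t=1:−1/36 = -1/36
⇒ 3j(4 1 3; 0 0 0)² = 4/63, sgn +1
Racah Σ t=2..2: t=2:+1/96 = 1/96
⇒ 3j(4 1 3; 0 1 -1)² = 1/42, sgn +1
4πI² = N·(3j₀)²·(3jₘ)² = 2/7
I = +1·√(0.285714/4π) = 0.15078601

0.150786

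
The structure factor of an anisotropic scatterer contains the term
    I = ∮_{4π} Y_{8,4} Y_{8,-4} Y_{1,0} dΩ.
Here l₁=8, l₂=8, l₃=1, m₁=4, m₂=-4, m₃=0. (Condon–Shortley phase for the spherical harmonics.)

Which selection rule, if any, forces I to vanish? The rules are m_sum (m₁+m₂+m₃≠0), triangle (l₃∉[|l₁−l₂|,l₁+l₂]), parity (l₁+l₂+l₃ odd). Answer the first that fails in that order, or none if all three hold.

m₁+m₂+m₃ = 4 − 4 + 0 = 0  ✓
triangle: |8−8|=0 ≤ l₃=1 ≤ 8+8=16  ✓
parity: l₁+l₂+l₃ = 17 is odd  ✗

parity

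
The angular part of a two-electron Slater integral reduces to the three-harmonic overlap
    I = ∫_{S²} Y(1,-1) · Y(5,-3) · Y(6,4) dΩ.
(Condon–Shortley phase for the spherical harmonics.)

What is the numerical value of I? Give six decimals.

m-sum 0 ✓  L=12 even ✓  4≤6≤6 ✓
Π(2lᵢ+1) = 3×11×13 = 429
triangle coeff Δ(1,5,6) = 1/858
Σ_t [0,0]: t=0:+1/14400 = 1/14400
(3j)²=6/143 [(1 5 6; 0 0 0)], sign=+1
Σ_t [0,0]: t=0:+1/161280 = 1/161280
(3j)²=15/286 [(1 5 6; -1 -3 4)], sign=+1
⇒ 4πI² = 135/143
I = (+1)√(135/143/(4π)) = 0.27409047

0.274090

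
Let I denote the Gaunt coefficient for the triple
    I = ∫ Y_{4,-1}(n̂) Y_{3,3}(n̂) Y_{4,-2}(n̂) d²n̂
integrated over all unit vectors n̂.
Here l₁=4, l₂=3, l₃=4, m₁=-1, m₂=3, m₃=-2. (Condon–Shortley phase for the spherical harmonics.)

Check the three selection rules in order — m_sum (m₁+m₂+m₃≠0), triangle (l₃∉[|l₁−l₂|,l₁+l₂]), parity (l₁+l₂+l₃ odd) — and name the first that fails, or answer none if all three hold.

azimuthal sum: -1 + 3 − 2 = 0  ✓
1 ≤ 4 ≤ 7 (triangle on l)  ✓
L = 4 + 3 + 4 = 11 (odd)  ✗

parity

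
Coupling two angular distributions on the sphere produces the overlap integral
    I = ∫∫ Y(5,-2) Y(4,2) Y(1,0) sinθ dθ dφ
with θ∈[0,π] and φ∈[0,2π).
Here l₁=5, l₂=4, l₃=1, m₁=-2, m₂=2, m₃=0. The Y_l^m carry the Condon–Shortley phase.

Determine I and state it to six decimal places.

0.225034

m-sum 0 ✓  L=10 even ✓  1≤1≤9 ✓
Π(2lᵢ+1) = 11×9×3 = 297
triangle coeff Δ(5,4,1) = 1/495
Σ_t [4,4]: t=4:+1/576 = 1/576
(3j)²=5/99 [(5 4 1; 0 0 0)], sign=-1
Σ_t [6,6]: t=6:+1/1440 = 1/1440
(3j)²=7/165 [(5 4 1; -2 2 0)], sign=-1
⇒ 4πI² = 7/11
I = (+1)√(7/11/(4π)) = 0.22503380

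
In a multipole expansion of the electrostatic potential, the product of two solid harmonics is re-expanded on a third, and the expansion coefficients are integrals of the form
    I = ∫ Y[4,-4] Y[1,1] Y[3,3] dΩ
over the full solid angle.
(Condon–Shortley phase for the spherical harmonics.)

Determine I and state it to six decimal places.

0.325735

m-sum 0 ✓  L=8 even ✓  3≤3≤5 ✓
Π(2lᵢ+1) = 9×3×7 = 189
triangle coeff Δ(4,1,3) = 1/252
Σ_t [1,1]: t=1:−1/36 = -1/36
(3j)²=4/63 [(4 1 3; 0 0 0)], sign=+1
Σ_t [2,2]: t=2:+1/1440 = 1/1440
(3j)²=1/9 [(4 1 3; -4 1 3)], sign=+1
⇒ 4πI² = 4/3
I = (+1)√(4/3/(4π)) = 0.32573501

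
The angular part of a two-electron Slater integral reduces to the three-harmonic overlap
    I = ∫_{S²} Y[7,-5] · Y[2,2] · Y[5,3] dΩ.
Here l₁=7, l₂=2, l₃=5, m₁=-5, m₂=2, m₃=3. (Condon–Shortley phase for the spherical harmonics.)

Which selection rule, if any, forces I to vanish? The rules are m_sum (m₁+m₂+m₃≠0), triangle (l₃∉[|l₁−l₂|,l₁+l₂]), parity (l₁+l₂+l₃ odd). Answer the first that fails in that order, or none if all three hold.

Σmᵢ = 0  ✓
l₃∈[|l₁−l₂|,l₁+l₂]=[5,9], have l₃=5  ✓
Σlᵢ = 14 ⇒ even  ✓

none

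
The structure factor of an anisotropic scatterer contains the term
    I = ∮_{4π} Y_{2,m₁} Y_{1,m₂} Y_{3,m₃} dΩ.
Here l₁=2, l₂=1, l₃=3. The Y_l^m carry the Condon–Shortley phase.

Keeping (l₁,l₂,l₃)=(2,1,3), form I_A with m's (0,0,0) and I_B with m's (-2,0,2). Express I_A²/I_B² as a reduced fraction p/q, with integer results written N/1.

9/5

Same 2,1,3: normalisation and zero-m 3j drop out of the ratio.
A: Δ: 0! 4! 2! / 7! → 1/105; sum: t=0:+1/4 = 1/4; 3j²(2 1 3; 0 0 0) = Δ·Π!·Σ² = 3/35  (sign -1)
B: Δ: 0! 4! 2! / 7! → 1/105; sum: t=0:+1/24 = 1/24; 3j²(2 1 3; -2 0 2) = Δ·Π!·Σ² = 1/21  (sign -1)
I_A²/I_B² = (3/35)/(1/21) = 9/5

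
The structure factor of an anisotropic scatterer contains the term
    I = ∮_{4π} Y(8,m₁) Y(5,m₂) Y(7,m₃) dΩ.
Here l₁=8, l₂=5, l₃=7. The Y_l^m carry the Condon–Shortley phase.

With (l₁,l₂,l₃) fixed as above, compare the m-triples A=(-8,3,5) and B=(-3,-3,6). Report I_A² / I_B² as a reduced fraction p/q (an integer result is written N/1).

32/21

l's match ⇒ only the (l;m) 3-j factors differ between A and B.
A: triangle coeff Δ(8,5,7) = 1/814773960; Σ_t [6,6]: t=6:+1/10450944000 = 1/10450944000; (3j)²=88/4845 [(8 5 7; -8 3 5)], sign=+1
B: triangle coeff Δ(8,5,7) = 1/814773960; Σ_t [1,2]: t=1:−1/2612736000 t=2:+1/418037760 = 1/497664000; (3j)²=77/6460 [(8 5 7; -3 -3 6)], sign=-1
I_A²/I_B² = (88/4845)/(77/6460) = 32/21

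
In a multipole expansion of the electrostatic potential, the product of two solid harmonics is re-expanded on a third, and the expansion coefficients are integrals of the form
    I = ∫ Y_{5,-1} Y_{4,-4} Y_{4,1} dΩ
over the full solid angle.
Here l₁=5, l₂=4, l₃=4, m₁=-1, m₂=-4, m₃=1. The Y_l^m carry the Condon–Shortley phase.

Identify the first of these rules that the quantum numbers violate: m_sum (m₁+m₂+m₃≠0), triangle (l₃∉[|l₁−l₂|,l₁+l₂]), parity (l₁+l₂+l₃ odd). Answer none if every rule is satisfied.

m_sum

m₁+m₂+m₃ = -1 − 4 + 1 = -4  ✗
triangle: |5−4|=1 ≤ l₃=4 ≤ 5+4=9
parity: l₁+l₂+l₃ = 13 is odd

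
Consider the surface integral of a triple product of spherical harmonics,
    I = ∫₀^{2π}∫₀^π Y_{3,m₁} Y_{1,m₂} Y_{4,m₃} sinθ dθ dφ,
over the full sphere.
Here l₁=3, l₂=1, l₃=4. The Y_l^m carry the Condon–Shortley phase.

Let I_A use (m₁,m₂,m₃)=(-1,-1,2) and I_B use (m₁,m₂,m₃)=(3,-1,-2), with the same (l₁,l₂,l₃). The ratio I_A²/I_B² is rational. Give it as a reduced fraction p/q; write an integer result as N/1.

Shared (l₁,l₂,l₃)=(3,1,4): N and (l;000)² cancel in I_A²/I_B².
A: Δ = 0!·6!·2!/9! = 1/252; Racah Σ t=0..0: t=0:+1/96 = 1/96; ⇒ 3j(3 1 4; -1 -1 2)² = 5/84, sgn +1
B: Δ = 0!·6!·2!/9! = 1/252; Racah Σ t=0..0: t=0:+1/1440 = 1/1440; ⇒ 3j(3 1 4; 3 -1 -2)² = 1/252, sgn +1
I_A²/I_B² = (5/84)/(1/252) = 15/1

15/1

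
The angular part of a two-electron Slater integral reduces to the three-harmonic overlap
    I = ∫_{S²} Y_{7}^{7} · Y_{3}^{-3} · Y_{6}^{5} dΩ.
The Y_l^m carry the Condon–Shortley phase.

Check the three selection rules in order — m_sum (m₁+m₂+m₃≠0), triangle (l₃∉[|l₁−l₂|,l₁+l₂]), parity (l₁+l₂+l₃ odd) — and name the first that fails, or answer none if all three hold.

m_sum

Σmᵢ = 9  ✗
l₃∈[|l₁−l₂|,l₁+l₂]=[4,10], have l₃=6
Σlᵢ = 16 ⇒ even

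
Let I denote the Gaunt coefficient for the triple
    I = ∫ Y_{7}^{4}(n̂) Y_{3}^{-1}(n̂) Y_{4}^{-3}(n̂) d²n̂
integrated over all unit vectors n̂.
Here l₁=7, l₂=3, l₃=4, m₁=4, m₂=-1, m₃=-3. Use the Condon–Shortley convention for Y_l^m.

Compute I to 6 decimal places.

m-sum 0 ✓  L=14 even ✓  4≤4≤10 ✓
Π(2lᵢ+1) = 15×7×9 = 945
triangle coeff Δ(7,3,4) = 1/45045
Σ_t [3,3]: t=3:−1/20736 = -1/20736
(3j)²=35/1287 [(7 3 4; 0 0 0)], sign=-1
Σ_t [2,2]: t=2:+1/241920 = 1/241920
(3j)²=2/91 [(7 3 4; 4 -1 -3)], sign=-1
⇒ 4πI² = 1050/1859
I = (+1)√(1050/1859/(4π)) = 0.21200691

0.212007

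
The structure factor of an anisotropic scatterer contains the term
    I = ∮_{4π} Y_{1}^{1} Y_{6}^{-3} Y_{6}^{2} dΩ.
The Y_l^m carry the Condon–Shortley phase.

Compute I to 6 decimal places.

0.000000

L=13 odd ⇒ parity kills the (l;000) factor ⇒ I = 0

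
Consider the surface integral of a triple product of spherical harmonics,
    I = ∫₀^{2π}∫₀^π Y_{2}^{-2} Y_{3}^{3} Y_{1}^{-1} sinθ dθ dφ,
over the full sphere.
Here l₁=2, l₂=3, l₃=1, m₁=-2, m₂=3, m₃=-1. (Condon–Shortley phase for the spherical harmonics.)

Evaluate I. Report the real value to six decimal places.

Checks pass: Σm=0; 6 even; l₃=1∈[1,5].
(2·2+1)(2·3+1)(2·1+1) = 105
Δ: 4! 0! 2! / 7! → 1/105
sum: t=2:+1/4 = 1/4
3j²(2 3 1; 0 0 0) = Δ·Π!·Σ² = 3/35  (sign -1)
sum: t=4:+1/48 = 1/48
3j²(2 3 1; -2 3 -1) = Δ·Π!·Σ² = 1/7  (sign +1)
combine: 4πI² = 105·3/35·1/7 = 9/7
take √, sign -1: I = -0.31986543

-0.319865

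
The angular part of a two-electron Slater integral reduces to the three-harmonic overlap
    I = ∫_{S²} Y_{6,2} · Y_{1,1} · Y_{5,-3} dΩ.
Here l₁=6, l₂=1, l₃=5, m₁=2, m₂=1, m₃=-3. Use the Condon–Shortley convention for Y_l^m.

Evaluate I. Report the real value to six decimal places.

Checks pass: Σm=0; 12 even; l₃=5∈[5,7].
(2·6+1)(2·1+1)(2·5+1) = 429
Δ: 2! 10! 0! / 13! → 1/858
sum: t=1:−1/14400 = -1/14400
3j²(6 1 5; 0 0 0) = Δ·Π!·Σ² = 6/143  (sign +1)
sum: t=2:+1/161280 = 1/161280
3j²(6 1 5; 2 1 -3) = Δ·Π!·Σ² = 1/143  (sign +1)
combine: 4πI² = 429·6/143·1/143 = 18/143
take √, sign +1: I = 0.10008369

0.100084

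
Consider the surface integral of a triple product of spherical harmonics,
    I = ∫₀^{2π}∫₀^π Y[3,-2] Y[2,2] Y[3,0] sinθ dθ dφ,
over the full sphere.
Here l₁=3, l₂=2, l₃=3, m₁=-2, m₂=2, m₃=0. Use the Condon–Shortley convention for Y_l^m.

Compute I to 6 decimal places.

m-sum 0 ✓  L=8 even ✓  1≤3≤5 ✓
Π(2lᵢ+1) = 7×5×7 = 245
triangle coeff Δ(3,2,3) = 1/3780
Σ_t [0,2]: t=0:+1/24 t=1:−1/4 t=2:+1/24 = -1/6
(3j)²=4/105 [(3 2 3; 0 0 0)], sign=+1
Σ_t [2,2]: t=2:+1/24 = 1/24
(3j)²=1/21 [(3 2 3; -2 2 0)], sign=-1
⇒ 4πI² = 4/9
I = (-1)√(4/9/(4π)) = -0.18806319

-0.188063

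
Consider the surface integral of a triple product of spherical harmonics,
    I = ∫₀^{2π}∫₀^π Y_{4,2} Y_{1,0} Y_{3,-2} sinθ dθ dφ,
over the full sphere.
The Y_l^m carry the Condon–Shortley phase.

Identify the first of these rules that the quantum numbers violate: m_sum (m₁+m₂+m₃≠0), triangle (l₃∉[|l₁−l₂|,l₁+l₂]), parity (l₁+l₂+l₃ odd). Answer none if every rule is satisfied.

none

m₁+m₂+m₃ = 2 + 0 − 2 = 0  ✓
triangle: |4−1|=3 ≤ l₃=3 ≤ 4+1=5  ✓
parity: l₁+l₂+l₃ = 8 is even  ✓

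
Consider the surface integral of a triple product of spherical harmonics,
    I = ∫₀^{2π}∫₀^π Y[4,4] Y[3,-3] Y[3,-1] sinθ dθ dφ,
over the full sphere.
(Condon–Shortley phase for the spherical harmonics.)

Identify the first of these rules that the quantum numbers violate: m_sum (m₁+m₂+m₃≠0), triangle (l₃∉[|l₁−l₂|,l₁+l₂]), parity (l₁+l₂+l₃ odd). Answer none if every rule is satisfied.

Σmᵢ = 0  ✓
l₃∈[|l₁−l₂|,l₁+l₂]=[1,7], have l₃=3  ✓
Σlᵢ = 10 ⇒ even  ✓

none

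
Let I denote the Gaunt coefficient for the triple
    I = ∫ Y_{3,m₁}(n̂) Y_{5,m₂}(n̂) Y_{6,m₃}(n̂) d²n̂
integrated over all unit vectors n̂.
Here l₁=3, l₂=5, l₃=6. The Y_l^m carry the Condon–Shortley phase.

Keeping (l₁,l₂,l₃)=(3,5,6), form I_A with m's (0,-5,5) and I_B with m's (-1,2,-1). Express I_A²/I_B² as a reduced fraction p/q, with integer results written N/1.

Shared (l₁,l₂,l₃)=(3,5,6): N and (l;000)² cancel in I_A²/I_B².
A: Δ = 2!·4!·8!/15! = 1/675675; Racah Σ t=0..0: t=0:+1/483840 = 1/483840; ⇒ 3j(3 5 6; 0 -5 5)² = 3/91, sgn -1
B: Δ = 2!·4!·8!/15! = 1/675675; Racah Σ t=0..2: t=0:+1/241920 t=1:−1/8640 t=2:+1/5760 = 1/16128; ⇒ 3j(3 5 6; -1 2 -1)² = 5/1001, sgn -1
I_A²/I_B² = (3/91)/(5/1001) = 33/5

33/5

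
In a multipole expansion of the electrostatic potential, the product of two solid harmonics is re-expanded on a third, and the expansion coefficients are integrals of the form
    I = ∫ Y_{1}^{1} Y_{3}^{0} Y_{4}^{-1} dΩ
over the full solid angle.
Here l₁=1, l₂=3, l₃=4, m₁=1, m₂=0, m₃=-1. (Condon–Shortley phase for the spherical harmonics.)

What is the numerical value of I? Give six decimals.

Rules hold: Σm=0, L=8 even, 2≤4≤4.
N = 3·7·9 = 189
Δ = 0!·2!·6!/9! = 1/252
Racah Σ t=0..0: t=0:+1/36 = 1/36
⇒ 3j(1 3 4; 0 0 0)² = 4/63, sgn +1
Racah Σ t=0..0: t=0:+1/72 = 1/72
⇒ 3j(1 3 4; 1 0 -1)² = 5/126, sgn -1
4πI² = N·(3j₀)²·(3jₘ)² = 10/21
I = -1·√(0.47619/4π) = -0.19466390

-0.194664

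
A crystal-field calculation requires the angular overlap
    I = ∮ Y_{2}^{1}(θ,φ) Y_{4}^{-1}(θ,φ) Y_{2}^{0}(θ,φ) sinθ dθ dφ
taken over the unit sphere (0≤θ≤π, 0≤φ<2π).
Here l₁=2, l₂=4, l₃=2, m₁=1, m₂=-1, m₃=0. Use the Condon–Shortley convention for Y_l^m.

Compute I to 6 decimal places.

Rules hold: Σm=0, L=8 even, 2≤2≤6.
N = 5·9·5 = 225
Δ = 4!·0!·4!/9! = 1/630
Racah Σ t=2..2: t=2:+1/16 = 1/16
⇒ 3j(2 4 2; 0 0 0)² = 2/35, sgn +1
Racah Σ t=1..1: t=1:−1/24 = -1/24
⇒ 3j(2 4 2; 1 -1 0)² = 1/21, sgn -1
4πI² = N·(3j₀)²·(3jₘ)² = 30/49
I = -1·√(0.612245/4π) = -0.22072812

-0.220728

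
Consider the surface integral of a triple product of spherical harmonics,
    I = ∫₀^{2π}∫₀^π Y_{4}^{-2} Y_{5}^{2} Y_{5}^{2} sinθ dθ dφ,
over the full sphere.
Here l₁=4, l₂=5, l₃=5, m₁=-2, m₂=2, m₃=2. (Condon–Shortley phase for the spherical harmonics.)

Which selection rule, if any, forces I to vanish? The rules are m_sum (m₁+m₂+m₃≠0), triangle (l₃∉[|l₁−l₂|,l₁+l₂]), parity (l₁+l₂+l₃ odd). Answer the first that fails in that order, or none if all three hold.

m₁+m₂+m₃ = -2 + 2 + 2 = 2  ✗
triangle: |4−5|=1 ≤ l₃=5 ≤ 4+5=9
parity: l₁+l₂+l₃ = 14 is even

m_sum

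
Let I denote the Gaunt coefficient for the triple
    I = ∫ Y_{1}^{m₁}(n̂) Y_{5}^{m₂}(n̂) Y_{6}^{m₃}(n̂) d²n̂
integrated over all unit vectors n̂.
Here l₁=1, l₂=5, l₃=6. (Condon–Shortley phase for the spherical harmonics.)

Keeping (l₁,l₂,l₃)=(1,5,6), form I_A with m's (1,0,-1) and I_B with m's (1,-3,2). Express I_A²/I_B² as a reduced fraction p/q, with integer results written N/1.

7/2

l's match ⇒ only the (l;m) 3-j factors differ between A and B.
A: triangle coeff Δ(1,5,6) = 1/858; Σ_t [0,0]: t=0:+1/28800 = 1/28800; (3j)²=7/286 [(1 5 6; 1 0 -1)], sign=-1
B: triangle coeff Δ(1,5,6) = 1/858; Σ_t [0,0]: t=0:+1/161280 = 1/161280; (3j)²=1/143 [(1 5 6; 1 -3 2)], sign=+1
I_A²/I_B² = (7/286)/(1/143) = 7/2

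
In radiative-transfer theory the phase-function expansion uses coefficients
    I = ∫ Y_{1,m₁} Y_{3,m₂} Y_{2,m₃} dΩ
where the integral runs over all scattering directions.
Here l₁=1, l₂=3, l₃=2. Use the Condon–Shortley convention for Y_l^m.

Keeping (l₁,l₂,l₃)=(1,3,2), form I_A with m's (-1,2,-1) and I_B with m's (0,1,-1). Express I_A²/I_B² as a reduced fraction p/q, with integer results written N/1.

5/4

Shared (l₁,l₂,l₃)=(1,3,2): N and (l;000)² cancel in I_A²/I_B².
A: Δ = 2!·0!·4!/7! = 1/105; Racah Σ t=2..2: t=2:+1/12 = 1/12; ⇒ 3j(1 3 2; -1 2 -1)² = 2/21, sgn -1
B: Δ = 2!·0!·4!/7! = 1/105; Racah Σ t=1..1: t=1:−1/6 = -1/6; ⇒ 3j(1 3 2; 0 1 -1)² = 8/105, sgn +1
I_A²/I_B² = (2/21)/(8/105) = 5/4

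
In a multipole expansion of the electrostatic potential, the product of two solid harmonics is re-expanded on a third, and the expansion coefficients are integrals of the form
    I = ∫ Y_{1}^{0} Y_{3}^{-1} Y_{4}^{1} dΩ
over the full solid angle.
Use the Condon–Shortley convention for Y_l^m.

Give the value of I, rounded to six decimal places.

-0.238414

Checks pass: Σm=0; 8 even; l₃=4∈[2,4].
(2·1+1)(2·3+1)(2·4+1) = 189
Δ: 0! 2! 6! / 9! → 1/252
sum: t=0:+1/36 = 1/36
3j²(1 3 4; 0 0 0) = Δ·Π!·Σ² = 4/63  (sign +1)
sum: t=0:+1/48 = 1/48
3j²(1 3 4; 0 -1 1) = Δ·Π!·Σ² = 5/84  (sign -1)
combine: 4πI² = 189·4/63·5/84 = 5/7
take √, sign -1: I = -0.23841361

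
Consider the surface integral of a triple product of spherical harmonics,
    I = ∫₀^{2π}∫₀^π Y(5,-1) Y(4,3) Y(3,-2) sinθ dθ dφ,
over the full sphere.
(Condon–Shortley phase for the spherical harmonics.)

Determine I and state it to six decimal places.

0.160929

Rules hold: Σm=0, L=12 even, 1≤3≤9.
N = 11·9·7 = 693
Δ = 6!·4!·2!/13! = 1/180180
Racah Σ t=2..4: t=2:+1/576 t=3:−1/144 t=4:+1/576 = -1/288
⇒ 3j(5 4 3; 0 0 0)² = 20/1001, sgn +1
Racah Σ t=5..6: t=5:−1/1440 t=6:+1/17280 = -11/17280
⇒ 3j(5 4 3; -1 3 -2)² = 11/468, sgn +1
4πI² = N·(3j₀)²·(3jₘ)² = 55/169
I = +1·√(0.325444/4π) = 0.16092854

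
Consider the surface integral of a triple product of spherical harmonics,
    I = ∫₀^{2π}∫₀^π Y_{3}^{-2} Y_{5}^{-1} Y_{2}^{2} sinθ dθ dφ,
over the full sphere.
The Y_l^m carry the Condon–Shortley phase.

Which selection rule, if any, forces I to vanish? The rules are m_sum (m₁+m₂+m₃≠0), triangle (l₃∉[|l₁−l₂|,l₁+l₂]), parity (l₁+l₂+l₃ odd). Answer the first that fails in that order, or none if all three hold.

Σmᵢ = -1  ✗
l₃∈[|l₁−l₂|,l₁+l₂]=[2,8], have l₃=2
Σlᵢ = 10 ⇒ even

m_sum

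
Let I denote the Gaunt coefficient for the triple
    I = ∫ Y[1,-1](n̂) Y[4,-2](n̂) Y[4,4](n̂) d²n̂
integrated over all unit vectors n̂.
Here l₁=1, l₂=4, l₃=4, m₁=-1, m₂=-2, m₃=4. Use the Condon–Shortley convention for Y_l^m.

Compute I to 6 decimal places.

0.000000

Σmᵢ = 1 ≠ 0, so the φ-integral vanishes; I = 0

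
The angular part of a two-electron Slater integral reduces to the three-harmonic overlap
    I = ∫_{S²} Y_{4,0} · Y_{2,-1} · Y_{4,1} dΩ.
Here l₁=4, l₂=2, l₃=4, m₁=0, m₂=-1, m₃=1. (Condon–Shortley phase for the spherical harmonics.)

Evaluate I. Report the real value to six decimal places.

-0.044869

m-sum 0 ✓  L=10 even ✓  2≤4≤6 ✓
Π(2lᵢ+1) = 9×5×9 = 405
triangle coeff Δ(4,2,4) = 1/13860
Σ_t [0,2]: t=0:+1/192 t=1:−1/36 t=2:+1/192 = -5/288
(3j)²=20/693 [(4 2 4; 0 0 0)], sign=-1
Σ_t [0,1]: t=0:+1/96 t=1:−1/72 = -1/288
(3j)²=1/462 [(4 2 4; 0 -1 1)], sign=+1
⇒ 4πI² = 150/5929
I = (-1)√(150/5929/(4π)) = -0.04486937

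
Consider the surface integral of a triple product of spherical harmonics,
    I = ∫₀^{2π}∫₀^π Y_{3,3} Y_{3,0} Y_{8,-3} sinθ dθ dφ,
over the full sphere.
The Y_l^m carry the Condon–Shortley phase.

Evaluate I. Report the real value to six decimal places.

0.000000

triangle: need 0≤l₃≤6, have 8; I=0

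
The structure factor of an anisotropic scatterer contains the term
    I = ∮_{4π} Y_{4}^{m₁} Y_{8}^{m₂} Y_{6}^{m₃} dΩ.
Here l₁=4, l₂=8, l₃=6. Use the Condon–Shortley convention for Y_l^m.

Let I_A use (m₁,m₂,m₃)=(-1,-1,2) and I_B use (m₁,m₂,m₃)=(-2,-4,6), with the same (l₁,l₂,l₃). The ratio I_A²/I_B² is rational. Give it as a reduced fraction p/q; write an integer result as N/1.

l's match ⇒ only the (l;m) 3-j factors differ between A and B.
A: triangle coeff Δ(4,8,6) = 1/23279256; Σ_t [3,5]: t=3:−1/1244160 t=4:+1/1451520 t=5:−1/19353600 = -29/174182400; (3j)²=841/554268 [(4 8 6; -1 -1 2)], sign=-1
B: triangle coeff Δ(4,8,6) = 1/23279256; Σ_t [4,4]: t=4:+1/348364800 = 1/348364800; (3j)²=165/58786 [(4 8 6; -2 -4 6)], sign=+1
I_A²/I_B² = (841/554268)/(165/58786) = 5887/10890

5887/10890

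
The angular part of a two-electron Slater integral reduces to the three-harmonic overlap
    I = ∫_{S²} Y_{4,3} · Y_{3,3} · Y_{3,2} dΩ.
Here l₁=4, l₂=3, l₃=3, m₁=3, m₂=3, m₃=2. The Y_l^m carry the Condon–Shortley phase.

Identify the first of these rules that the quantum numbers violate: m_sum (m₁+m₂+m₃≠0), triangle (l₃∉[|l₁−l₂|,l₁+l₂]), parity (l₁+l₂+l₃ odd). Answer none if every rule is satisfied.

m_sum

m₁+m₂+m₃ = 3 + 3 + 2 = 8  ✗
triangle: |4−3|=1 ≤ l₃=3 ≤ 4+3=7
parity: l₁+l₂+l₃ = 10 is even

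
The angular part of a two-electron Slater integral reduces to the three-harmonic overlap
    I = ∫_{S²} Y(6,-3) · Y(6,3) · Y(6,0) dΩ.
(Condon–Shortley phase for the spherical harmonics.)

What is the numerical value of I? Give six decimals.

Checks pass: Σm=0; 18 even; l₃=6∈[0,12].
(2·6+1)(2·6+1)(2·6+1) = 2197
Δ: 6! 6! 6! / 19! → 1/325909584
sum: t=0:+1/373248000 t=1:−1/1728000 t=2:+1/110592 t=3:−1/46656 t=4:+1/110592 t=5:−1/1728000 t=6:+1/373248000 = -7/1555200
3j²(6 6 6; 0 0 0) = Δ·Π!·Σ² = 400/46189  (sign -1)
sum: t=3:−1/18662400 t=4:+1/691200 t=5:−1/276480 t=6:+1/933120 = -43/37324800
3j²(6 6 6; -3 3 0) = Δ·Π!·Σ² = 1849/184756  (sign -1)
combine: 4πI² = 2197·400/46189·1849/184756 = 2403700/12623809
take √, sign +1: I = 0.12309488

0.123095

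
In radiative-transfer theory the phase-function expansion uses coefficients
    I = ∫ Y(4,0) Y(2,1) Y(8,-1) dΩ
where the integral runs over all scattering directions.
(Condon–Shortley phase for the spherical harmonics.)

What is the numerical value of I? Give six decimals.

triangle: need 2≤l₃≤6, have 8; I=0

0.000000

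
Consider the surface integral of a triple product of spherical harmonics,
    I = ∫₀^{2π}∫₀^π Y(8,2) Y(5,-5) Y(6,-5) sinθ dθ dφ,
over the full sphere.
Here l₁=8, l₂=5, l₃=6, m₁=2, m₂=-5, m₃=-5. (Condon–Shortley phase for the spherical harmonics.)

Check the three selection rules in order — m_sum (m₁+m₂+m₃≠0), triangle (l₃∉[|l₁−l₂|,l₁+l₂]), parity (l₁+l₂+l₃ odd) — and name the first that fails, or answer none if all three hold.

Σmᵢ = -8  ✗
l₃∈[|l₁−l₂|,l₁+l₂]=[3,13], have l₃=6
Σlᵢ = 19 ⇒ odd

m_sum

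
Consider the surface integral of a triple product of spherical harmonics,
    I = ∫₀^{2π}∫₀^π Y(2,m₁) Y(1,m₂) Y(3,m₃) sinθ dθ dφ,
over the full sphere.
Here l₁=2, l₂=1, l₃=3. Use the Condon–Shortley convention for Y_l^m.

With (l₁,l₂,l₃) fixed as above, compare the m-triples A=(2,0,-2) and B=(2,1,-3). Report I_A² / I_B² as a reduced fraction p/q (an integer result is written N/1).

1/3

Same 2,1,3: normalisation and zero-m 3j drop out of the ratio.
A: Δ: 0! 4! 2! / 7! → 1/105; sum: t=0:+1/24 = 1/24; 3j²(2 1 3; 2 0 -2) = Δ·Π!·Σ² = 1/21  (sign -1)
B: Δ: 0! 4! 2! / 7! → 1/105; sum: t=0:+1/48 = 1/48; 3j²(2 1 3; 2 1 -3) = Δ·Π!·Σ² = 1/7  (sign +1)
I_A²/I_B² = (1/21)/(1/7) = 1/3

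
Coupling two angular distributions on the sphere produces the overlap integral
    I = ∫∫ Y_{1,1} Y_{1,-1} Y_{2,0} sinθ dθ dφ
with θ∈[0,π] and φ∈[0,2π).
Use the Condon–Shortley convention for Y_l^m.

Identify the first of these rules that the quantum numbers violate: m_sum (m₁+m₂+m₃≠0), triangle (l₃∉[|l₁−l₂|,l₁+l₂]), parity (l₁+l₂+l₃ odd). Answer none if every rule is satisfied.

none

m₁+m₂+m₃ = 1 − 1 + 0 = 0  ✓
triangle: |1−1|=0 ≤ l₃=2 ≤ 1+1=2  ✓
parity: l₁+l₂+l₃ = 4 is even  ✓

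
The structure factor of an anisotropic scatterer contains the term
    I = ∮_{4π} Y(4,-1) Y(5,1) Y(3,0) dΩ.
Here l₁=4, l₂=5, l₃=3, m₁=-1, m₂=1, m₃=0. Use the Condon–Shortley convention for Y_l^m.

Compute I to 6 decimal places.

Rules hold: Σm=0, L=12 even, 1≤3≤9.
N = 9·11·7 = 693
Δ = 6!·2!·4!/13! = 1/180180
Racah Σ t=2..4: t=2:+1/576 t=3:−1/144 t=4:+1/576 = -1/288
⇒ 3j(4 5 3; 0 0 0)² = 20/1001, sgn +1
Racah Σ t=3..5: t=3:−1/432 t=4:+1/192 t=5:−1/1440 = 19/8640
⇒ 3j(4 5 3; -1 1 0)² = 361/30030, sgn -1
4πI² = N·(3j₀)²·(3jₘ)² = 2166/13013
I = -1·√(0.166449/4π) = -0.11508947

-0.115089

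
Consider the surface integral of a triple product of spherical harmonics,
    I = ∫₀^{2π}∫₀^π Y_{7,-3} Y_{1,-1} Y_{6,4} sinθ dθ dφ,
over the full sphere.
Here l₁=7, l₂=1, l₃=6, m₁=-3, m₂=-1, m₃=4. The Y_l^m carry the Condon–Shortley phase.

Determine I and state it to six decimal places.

-0.085707

Rules hold: Σm=0, L=14 even, 6≤6≤8.
N = 15·3·13 = 585
Δ = 2!·12!·0!/15! = 1/1365
Racah Σ t=1..1: t=1:−1/518400 = -1/518400
⇒ 3j(7 1 6; 0 0 0)² = 7/195, sgn -1
Racah Σ t=0..0: t=0:+1/14515200 = 1/14515200
⇒ 3j(7 1 6; -3 -1 4)² = 2/455, sgn +1
4πI² = N·(3j₀)²·(3jₘ)² = 6/65
I = -1·√(0.0923077/4π) = -0.08570655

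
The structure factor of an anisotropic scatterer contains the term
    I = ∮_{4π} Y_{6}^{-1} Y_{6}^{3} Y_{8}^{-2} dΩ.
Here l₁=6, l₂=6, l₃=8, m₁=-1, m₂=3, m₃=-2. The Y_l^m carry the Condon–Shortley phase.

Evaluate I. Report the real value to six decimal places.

-0.116362

Checks pass: Σm=0; 20 even; l₃=8∈[0,12].
(2·6+1)(2·6+1)(2·8+1) = 2873
Δ: 4! 8! 8! / 21! → 1/1309458150
sum: t=0:+1/49766400 t=1:−1/3110400 t=2:+1/1327104 t=3:−1/3110400 t=4:+1/49766400 = 1/6635520
3j²(6 6 8; 0 0 0) = Δ·Π!·Σ² = 350/46189  (sign +1)
sum: t=1:−1/348364800 t=2:+1/14515200 t=3:−1/4976640 t=4:+1/12441600 = -19/348364800
3j²(6 6 8; -1 3 -2) = Δ·Π!·Σ² = 19/2431  (sign -1)
combine: 4πI² = 2873·350/46189·19/2431 = 350/2057
take √, sign -1: I = -0.11636221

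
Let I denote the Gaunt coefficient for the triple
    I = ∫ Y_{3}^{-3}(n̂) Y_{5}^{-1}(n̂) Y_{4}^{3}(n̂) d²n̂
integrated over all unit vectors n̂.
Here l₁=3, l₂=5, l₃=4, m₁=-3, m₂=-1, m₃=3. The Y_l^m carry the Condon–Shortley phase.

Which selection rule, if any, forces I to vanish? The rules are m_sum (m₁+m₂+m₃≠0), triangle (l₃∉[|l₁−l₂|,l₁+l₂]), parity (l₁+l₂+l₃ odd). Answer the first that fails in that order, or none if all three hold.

m_sum

Σmᵢ = -1  ✗
l₃∈[|l₁−l₂|,l₁+l₂]=[2,8], have l₃=4
Σlᵢ = 12 ⇒ even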